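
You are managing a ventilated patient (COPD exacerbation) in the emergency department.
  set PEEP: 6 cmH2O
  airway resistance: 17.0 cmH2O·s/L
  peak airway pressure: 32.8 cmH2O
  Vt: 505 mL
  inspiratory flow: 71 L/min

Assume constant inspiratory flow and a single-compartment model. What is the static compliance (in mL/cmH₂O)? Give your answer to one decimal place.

Flow: 71 L/min ÷ 60 = 1.1833 L/s.
Equation of motion (constant flow): PIP = Vt/C + R·V̇ + PEEP.
Vt/C = PIP − R·V̇ − PEEP = 32.8 − 17.0×1.1833 − 6 = 32.8 − 20.116 − 6 = 6.684 cmH2O.
C = Vt / 6.684 = 505 / 6.684 = 75.554 mL/cmH2O.

75.6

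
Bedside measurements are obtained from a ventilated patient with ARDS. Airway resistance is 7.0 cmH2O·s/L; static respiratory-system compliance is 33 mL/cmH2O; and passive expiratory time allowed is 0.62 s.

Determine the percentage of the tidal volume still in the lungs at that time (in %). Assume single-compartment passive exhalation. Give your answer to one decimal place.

6.8

τ = R × C = 7.0 × 33 mL/cmH2O = 7.0 × 0.033 L/cmH2O = 0.231 s.
Passive exhalation: V(t)/V₀ = e^(−t/τ) = e^(−0.62/0.231) = 0.06829.
Fraction remaining = 0.06829 → 6.829%.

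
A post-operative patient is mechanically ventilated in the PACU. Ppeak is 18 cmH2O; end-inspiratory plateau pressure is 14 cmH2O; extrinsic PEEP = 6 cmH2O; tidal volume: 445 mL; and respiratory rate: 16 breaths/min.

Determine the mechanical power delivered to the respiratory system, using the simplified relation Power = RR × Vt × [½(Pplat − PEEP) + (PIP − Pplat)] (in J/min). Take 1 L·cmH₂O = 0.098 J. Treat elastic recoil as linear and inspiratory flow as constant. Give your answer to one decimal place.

5.6

Per-breath work = Vt × [½(Pplat−PEEP) + (PIP−Pplat)] = 0.445 × [0.5×8.0 + 4.0] = 0.445 × 8.0 = 3.56 L·cmH2O.
Power = 16 × 3.56 = 56.96 L·cmH2O/min.
× 0.098 J/(L·cmH2O) → 5.582 J/min.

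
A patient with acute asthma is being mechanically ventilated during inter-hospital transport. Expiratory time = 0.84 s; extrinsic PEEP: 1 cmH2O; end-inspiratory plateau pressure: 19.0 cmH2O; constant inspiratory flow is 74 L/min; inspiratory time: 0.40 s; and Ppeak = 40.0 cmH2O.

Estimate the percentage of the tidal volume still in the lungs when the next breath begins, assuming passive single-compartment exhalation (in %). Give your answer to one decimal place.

16.5

Flow: 74 L/min ÷ 60 = 1.2333 L/s.
Vt = flow × Ti = 1.2333 L/s × 0.40 s × 1000 mL/L = 493.32 mL.
R = (PIP − Pplat)/V̇ = (40.0 − 19.0) / 1.2333 = 21.0/1.2333 = 17.027 cmH2O·s/L.
C = Vt/(Pplat − PEEP) = 493.32 / (19.0 − 1) = 493.32/18.0 = 27.407 mL/cmH2O.
τ = R × C = 17.027 × 0.02741 L/cmH2O = 0.4667 s.
Fraction remaining at end-expiration = e^(−Te/τ) = e^(−0.84/0.4667) = 0.1653 → 16.53%.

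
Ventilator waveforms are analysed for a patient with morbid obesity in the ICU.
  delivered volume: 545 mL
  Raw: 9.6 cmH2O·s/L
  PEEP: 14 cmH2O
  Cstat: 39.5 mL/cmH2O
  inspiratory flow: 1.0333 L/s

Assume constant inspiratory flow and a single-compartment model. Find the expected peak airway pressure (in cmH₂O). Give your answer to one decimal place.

37.7

Equation of motion (constant flow): PIP = Vt/C + R·V̇ + PEEP.
PIP = 545/39.5 + 9.6×1.0333 + 14 = 13.797 + 9.92 + 14 = 37.717 cmH2O.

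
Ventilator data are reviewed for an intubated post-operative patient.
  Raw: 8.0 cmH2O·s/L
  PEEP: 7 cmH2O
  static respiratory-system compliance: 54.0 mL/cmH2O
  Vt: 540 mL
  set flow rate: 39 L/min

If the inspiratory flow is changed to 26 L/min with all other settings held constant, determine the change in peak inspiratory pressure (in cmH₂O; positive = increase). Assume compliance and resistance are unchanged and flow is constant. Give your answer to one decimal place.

-1.7

Flow: 39 L/min ÷ 60 = 0.65 L/s.
New flow: 26 L/min ÷ 60 = 0.4333 L/s.
PIP = Vt/C + R·V̇ + PEEP (constant-flow equation of motion).
Only the resistive term changes: ΔPIP = R × ΔV̇ = 8.0 × (0.4333 − 0.65) = 8.0 × -0.2167 = -1.734 cmH2O.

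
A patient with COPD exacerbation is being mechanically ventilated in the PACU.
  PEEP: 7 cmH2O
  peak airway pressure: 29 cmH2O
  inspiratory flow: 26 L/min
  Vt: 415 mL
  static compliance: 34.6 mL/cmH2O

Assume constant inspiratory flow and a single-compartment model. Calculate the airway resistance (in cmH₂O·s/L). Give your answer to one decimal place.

23.1

Flow: 26 L/min ÷ 60 = 0.4333 L/s.
Equation of motion (constant flow): PIP = Vt/C + R·V̇ + PEEP.
R·V̇ = PIP − Vt/C − PEEP = 29 − 415/34.6 − 7 = 29 − 11.994 − 7 = 10.006 cmH2O.
R = 10.006 / 0.4333 = 23.093 cmH2O·s/L.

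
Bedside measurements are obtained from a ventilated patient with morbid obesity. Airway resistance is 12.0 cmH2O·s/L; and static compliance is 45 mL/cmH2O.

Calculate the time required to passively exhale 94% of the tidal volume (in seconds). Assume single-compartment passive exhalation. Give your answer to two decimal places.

τ = R × C = 12.0 × 45 mL/cmH2O = 12.0 × 0.045 L/cmH2O = 0.54 s.
Exhaled fraction f = 1 − e^(−t/τ) → t = −τ·ln(1 − f) = −0.54·ln(0.06) = 1.519 s.

1.52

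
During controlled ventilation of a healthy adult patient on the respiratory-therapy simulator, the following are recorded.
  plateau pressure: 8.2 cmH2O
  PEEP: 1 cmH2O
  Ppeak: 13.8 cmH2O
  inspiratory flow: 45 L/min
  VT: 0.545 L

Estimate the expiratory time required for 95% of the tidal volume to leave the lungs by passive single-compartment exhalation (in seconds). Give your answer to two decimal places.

Flow: 45 L/min ÷ 60 = 0.75 L/s.
R = (PIP − Pplat)/V̇ = (13.8 − 8.2) / 0.75 = 5.6/0.75 = 7.467 cmH2O·s/L.
C = Vt/(Pplat − PEEP) = 545.0 / (8.2 − 1) = 545.0/7.2 = 75.694 mL/cmH2O.
τ = R × C = 7.467 × 0.07569 L/cmH2O = 0.5652 s.
t = −τ·ln(1 − 0.95) = −0.5652·ln(0.05) = 1.693 s.

1.69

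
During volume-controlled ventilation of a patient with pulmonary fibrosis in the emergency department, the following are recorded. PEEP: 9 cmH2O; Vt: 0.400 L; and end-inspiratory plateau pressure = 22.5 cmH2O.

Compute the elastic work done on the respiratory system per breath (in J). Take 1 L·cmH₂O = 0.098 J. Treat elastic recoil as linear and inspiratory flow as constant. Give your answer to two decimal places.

0.26

Elastic work ≈ ½ × (Pplat − PEEP) × Vt = 0.5 × (22.5 − 9) × 0.400 L = 0.5 × 13.5 × 0.400 = 2.7 L·cmH2O.
× 0.098 J/(L·cmH2O) → 0.2646 J.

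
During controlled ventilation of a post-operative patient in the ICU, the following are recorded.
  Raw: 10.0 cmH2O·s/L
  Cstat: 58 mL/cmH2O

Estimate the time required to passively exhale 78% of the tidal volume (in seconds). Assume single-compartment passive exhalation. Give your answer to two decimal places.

τ = R × C = 10.0 × 58 mL/cmH2O = 10.0 × 0.058 L/cmH2O = 0.58 s.
Exhaled fraction f = 1 − e^(−t/τ) → t = −τ·ln(1 − f) = −0.58·ln(0.22) = 0.8782 s.

0.88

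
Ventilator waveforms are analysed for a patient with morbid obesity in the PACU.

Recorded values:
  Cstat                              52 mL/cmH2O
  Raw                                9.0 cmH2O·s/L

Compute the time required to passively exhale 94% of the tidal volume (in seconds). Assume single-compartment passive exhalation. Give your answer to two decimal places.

1.32

τ = R × C = 9.0 × 52 mL/cmH2O = 9.0 × 0.052 L/cmH2O = 0.468 s.
Exhaled fraction f = 1 − e^(−t/τ) → t = −τ·ln(1 − f) = −0.468·ln(0.06) = 1.317 s.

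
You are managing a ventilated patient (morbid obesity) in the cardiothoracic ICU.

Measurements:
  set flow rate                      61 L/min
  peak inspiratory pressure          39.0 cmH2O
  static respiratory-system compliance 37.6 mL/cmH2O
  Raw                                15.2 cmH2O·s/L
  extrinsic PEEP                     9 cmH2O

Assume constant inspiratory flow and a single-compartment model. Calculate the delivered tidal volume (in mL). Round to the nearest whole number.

547

Flow: 61 L/min ÷ 60 = 1.0167 L/s.
Equation of motion (constant flow): PIP = Vt/C + R·V̇ + PEEP.
Vt/C = PIP − R·V̇ − PEEP = 39.0 − 15.454 − 9 = 14.546 cmH2O.
Vt = C × 14.546 = 37.6 × 14.546 = 546.93 mL.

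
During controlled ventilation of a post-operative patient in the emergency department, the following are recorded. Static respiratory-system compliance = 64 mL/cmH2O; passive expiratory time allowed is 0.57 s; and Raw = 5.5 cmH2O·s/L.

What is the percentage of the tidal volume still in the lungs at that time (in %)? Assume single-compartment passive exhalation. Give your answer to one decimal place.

τ = R × C = 5.5 × 64 mL/cmH2O = 5.5 × 0.064 L/cmH2O = 0.352 s.
Passive exhalation: V(t)/V₀ = e^(−t/τ) = e^(−0.57/0.352) = 0.198.
Fraction remaining = 0.198 → 19.8%.

19.8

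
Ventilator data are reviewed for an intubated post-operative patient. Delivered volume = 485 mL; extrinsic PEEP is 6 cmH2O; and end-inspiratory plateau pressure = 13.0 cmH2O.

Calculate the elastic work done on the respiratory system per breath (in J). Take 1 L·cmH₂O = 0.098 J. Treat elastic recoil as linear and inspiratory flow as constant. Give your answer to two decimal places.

Elastic work ≈ ½ × (Pplat − PEEP) × Vt = 0.5 × (13.0 − 6) × 0.485 L = 0.5 × 7.0 × 0.485 = 1.698 L·cmH2O.
× 0.098 J/(L·cmH2O) → 0.1664 J.

0.17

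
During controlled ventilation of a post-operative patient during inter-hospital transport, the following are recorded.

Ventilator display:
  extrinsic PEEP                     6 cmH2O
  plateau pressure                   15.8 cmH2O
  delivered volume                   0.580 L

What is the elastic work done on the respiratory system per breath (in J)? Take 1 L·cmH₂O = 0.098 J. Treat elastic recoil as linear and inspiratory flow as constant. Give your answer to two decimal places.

0.28

Elastic work ≈ ½ × (Pplat − PEEP) × Vt = 0.5 × (15.8 − 6) × 0.580 L = 0.5 × 9.8 × 0.580 = 2.842 L·cmH2O.
× 0.098 J/(L·cmH2O) → 0.2785 J.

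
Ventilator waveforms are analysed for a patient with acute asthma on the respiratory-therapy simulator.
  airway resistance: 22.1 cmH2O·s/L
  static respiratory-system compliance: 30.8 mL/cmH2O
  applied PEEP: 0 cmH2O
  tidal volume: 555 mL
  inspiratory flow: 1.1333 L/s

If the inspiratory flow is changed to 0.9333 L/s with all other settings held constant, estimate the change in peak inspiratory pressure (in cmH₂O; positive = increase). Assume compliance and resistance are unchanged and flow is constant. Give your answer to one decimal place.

-4.4

PIP = Vt/C + R·V̇ + PEEP (constant-flow equation of motion).
Only the resistive term changes: ΔPIP = R × ΔV̇ = 22.1 × (0.9333 − 1.1333) = 22.1 × -0.2 = -4.42 cmH2O.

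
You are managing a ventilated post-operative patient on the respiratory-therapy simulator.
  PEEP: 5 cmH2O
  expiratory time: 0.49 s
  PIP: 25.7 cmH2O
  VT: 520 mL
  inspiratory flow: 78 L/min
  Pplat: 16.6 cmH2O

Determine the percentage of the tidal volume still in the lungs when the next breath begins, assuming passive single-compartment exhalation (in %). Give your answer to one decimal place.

21.0

Flow: 78 L/min ÷ 60 = 1.3 L/s.
R = (PIP − Pplat)/V̇ = (25.7 − 16.6) / 1.3 = 9.1/1.3 = 7.0 cmH2O·s/L.
C = Vt/(Pplat − PEEP) = 520.0 / (16.6 − 5) = 520.0/11.6 = 44.828 mL/cmH2O.
τ = R × C = 7.0 × 0.04483 L/cmH2O = 0.3138 s.
Fraction remaining at end-expiration = e^(−Te/τ) = e^(−0.49/0.3138) = 0.2098 → 20.98%.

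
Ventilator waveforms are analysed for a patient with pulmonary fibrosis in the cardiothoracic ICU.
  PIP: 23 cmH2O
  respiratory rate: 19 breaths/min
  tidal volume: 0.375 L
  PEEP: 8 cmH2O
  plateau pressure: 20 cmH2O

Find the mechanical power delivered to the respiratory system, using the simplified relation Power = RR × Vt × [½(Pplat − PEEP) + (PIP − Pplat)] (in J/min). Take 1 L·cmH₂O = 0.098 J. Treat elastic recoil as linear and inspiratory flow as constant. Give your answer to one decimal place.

Per-breath work = Vt × [½(Pplat−PEEP) + (PIP−Pplat)] = 0.375 × [0.5×12.0 + 3.0] = 0.375 × 9.0 = 3.375 L·cmH2O.
Power = 19 × 3.375 = 64.125 L·cmH2O/min.
× 0.098 J/(L·cmH2O) → 6.284 J/min.

6.3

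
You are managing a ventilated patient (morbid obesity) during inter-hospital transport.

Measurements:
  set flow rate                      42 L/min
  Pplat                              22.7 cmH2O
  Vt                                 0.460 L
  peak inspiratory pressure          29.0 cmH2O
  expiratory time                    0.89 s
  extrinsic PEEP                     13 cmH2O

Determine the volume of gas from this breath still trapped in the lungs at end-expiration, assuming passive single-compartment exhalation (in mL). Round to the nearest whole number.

57

Flow: 42 L/min ÷ 60 = 0.7 L/s.
R = (PIP − Pplat)/V̇ = (29.0 − 22.7) / 0.7 = 6.3/0.7 = 9.0 cmH2O·s/L.
C = Vt/(Pplat − PEEP) = 460.0 / (22.7 − 13) = 460.0/9.7 = 47.423 mL/cmH2O.
τ = R × C = 9.0 × 0.04742 L/cmH2O = 0.4268 s.
Fraction remaining = e^(−Te/τ) = e^(−0.89/0.4268) = 0.1243.
Trapped volume = 460.0 × 0.1243 = 57.178 mL.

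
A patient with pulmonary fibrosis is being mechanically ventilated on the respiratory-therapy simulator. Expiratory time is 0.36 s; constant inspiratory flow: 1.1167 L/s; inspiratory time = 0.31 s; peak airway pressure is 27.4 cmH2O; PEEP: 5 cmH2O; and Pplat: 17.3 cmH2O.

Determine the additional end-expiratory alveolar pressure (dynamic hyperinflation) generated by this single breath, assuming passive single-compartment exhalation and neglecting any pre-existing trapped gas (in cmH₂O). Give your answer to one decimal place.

Vt = flow × Ti = 1.1167 L/s × 0.31 s × 1000 mL/L = 346.18 mL.
R = (PIP − Pplat)/V̇ = (27.4 − 17.3) / 1.1167 = 10.1/1.1167 = 9.045 cmH2O·s/L.
C = Vt/(Pplat − PEEP) = 346.18 / (17.3 − 5) = 346.18/12.3 = 28.145 mL/cmH2O.
τ = R × C = 9.045 × 0.02815 L/cmH2O = 0.2546 s.
Fraction remaining = e^(−Te/τ) = e^(−0.36/0.2546) = 0.2432; trapped volume = 346.18 × 0.2432 = 84.191 mL.
Additional alveolar pressure from trapping ≈ V_trapped / C = 84.191 / 28.145 = 2.991 cmH2O.

3.0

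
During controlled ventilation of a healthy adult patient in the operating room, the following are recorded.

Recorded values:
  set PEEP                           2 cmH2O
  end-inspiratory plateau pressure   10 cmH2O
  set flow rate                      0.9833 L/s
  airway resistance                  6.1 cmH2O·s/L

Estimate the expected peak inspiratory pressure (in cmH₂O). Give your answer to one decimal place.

16.0

PIP = Pplat + Raw × flow = 10 + 6.1 × 0.9833 = 10 + 5.998 = 15.998 cmH2O.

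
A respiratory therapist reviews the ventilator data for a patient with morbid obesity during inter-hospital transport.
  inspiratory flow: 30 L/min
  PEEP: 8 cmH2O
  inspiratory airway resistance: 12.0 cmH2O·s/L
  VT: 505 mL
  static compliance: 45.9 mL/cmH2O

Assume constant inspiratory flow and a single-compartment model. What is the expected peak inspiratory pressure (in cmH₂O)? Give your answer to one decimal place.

Flow: 30 L/min ÷ 60 = 0.5 L/s.
Equation of motion (constant flow): PIP = Vt/C + R·V̇ + PEEP.
PIP = 505/45.9 + 12.0×0.5 + 8 = 11.002 + 6.0 + 8 = 25.002 cmH2O.

25.0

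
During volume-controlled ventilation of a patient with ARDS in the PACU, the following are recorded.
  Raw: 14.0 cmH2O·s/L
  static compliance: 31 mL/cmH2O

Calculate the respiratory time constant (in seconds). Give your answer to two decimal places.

τ = R × C = 14.0 × 31 mL/cmH2O = 14.0 × 0.031 L/cmH2O = 0.434 s.

0.43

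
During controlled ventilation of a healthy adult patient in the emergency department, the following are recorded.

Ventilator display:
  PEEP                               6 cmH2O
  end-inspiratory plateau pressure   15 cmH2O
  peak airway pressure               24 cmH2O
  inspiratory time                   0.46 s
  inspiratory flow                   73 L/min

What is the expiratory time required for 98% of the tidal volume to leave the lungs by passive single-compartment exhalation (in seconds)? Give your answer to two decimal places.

1.80

Flow: 73 L/min ÷ 60 = 1.2167 L/s.
Vt = flow × Ti = 1.2167 L/s × 0.46 s × 1000 mL/L = 559.68 mL.
R = (PIP − Pplat)/V̇ = (24 − 15) / 1.2167 = 9.0/1.2167 = 7.397 cmH2O·s/L.
C = Vt/(Pplat − PEEP) = 559.68 / (15 − 6) = 559.68/9.0 = 62.187 mL/cmH2O.
τ = R × C = 7.397 × 0.06219 L/cmH2O = 0.46 s.
t = −τ·ln(1 − 0.98) = −0.46·ln(0.02) = 1.8 s.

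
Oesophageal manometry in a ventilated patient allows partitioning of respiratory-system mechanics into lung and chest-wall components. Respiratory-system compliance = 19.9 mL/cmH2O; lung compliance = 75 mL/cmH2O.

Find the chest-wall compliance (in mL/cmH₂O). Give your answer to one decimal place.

27.1

1/Ccw = 1/Crs − 1/CL.
1/Ccw = 1/19.9 − 1/75 = 0.03692.
Ccw = 27.086 mL/cmH2O.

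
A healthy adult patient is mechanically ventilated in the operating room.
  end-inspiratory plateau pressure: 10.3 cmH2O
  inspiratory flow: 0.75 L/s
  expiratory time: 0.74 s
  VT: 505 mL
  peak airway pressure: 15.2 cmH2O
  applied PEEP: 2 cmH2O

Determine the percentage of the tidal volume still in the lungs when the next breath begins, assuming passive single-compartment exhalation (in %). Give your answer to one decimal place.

R = (PIP − Pplat)/V̇ = (15.2 − 10.3) / 0.75 = 4.9/0.75 = 6.533 cmH2O·s/L.
C = Vt/(Pplat − PEEP) = 505.0 / (10.3 − 2) = 505.0/8.3 = 60.843 mL/cmH2O.
τ = R × C = 6.533 × 0.06084 L/cmH2O = 0.3975 s.
Fraction remaining at end-expiration = e^(−Te/τ) = e^(−0.74/0.3975) = 0.1554 → 15.54%.

15.5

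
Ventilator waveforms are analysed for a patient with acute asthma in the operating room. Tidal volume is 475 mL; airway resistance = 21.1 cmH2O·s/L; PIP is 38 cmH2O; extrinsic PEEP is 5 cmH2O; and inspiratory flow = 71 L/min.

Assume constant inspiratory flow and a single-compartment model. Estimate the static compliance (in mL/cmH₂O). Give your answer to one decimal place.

Flow: 71 L/min ÷ 60 = 1.1833 L/s.
Equation of motion (constant flow): PIP = Vt/C + R·V̇ + PEEP.
Vt/C = PIP − R·V̇ − PEEP = 38 − 21.1×1.1833 − 5 = 38 − 24.968 − 5 = 8.032 cmH2O.
C = Vt / 8.032 = 475 / 8.032 = 59.138 mL/cmH2O.

59.1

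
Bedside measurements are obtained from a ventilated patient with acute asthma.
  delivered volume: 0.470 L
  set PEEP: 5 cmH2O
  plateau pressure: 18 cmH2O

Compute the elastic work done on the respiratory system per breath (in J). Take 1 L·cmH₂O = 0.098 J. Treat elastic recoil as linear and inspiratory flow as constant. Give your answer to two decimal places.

Elastic work ≈ ½ × (Pplat − PEEP) × Vt = 0.5 × (18 − 5) × 0.470 L = 0.5 × 13.0 × 0.470 = 3.055 L·cmH2O.
× 0.098 J/(L·cmH2O) → 0.2994 J.

0.30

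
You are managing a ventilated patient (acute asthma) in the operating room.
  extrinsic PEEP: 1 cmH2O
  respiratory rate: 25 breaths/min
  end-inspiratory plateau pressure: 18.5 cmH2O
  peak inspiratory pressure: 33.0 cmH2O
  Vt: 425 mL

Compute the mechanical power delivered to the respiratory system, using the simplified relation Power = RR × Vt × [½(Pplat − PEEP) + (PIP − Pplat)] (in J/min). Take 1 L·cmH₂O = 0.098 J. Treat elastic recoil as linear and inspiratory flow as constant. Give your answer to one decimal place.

24.2

Per-breath work = Vt × [½(Pplat−PEEP) + (PIP−Pplat)] = 0.425 × [0.5×17.5 + 14.5] = 0.425 × 23.25 = 9.881 L·cmH2O.
Power = 25 × 9.881 = 247.03 L·cmH2O/min.
× 0.098 J/(L·cmH2O) → 24.209 J/min.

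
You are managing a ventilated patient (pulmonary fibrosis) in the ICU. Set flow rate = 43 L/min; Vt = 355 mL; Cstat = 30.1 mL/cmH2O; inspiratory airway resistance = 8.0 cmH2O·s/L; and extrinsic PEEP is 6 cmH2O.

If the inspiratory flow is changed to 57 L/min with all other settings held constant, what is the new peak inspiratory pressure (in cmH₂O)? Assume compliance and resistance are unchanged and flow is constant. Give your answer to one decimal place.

25.4

Flow: 43 L/min ÷ 60 = 0.7167 L/s.
New flow: 57 L/min ÷ 60 = 0.95 L/s.
PIP = Vt/C + R·V̇ + PEEP (constant-flow equation of motion).
Only the resistive term changes: ΔPIP = R × ΔV̇ = 8.0 × (0.95 − 0.7167) = 8.0 × 0.2333 = 1.866 cmH2O.
Original PIP = 355/30.1 + 8.0×0.7167 + 6 = 23.528 cmH2O; new PIP = 23.528 + (1.866) = 25.394 cmH2O.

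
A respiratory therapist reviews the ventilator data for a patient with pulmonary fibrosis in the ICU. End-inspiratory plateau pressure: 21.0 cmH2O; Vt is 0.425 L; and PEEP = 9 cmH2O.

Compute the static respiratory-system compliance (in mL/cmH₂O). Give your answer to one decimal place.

35.4

Cstat = Vt / (Pplat − PEEP) = 425 / (21.0 − 9) = 425 / 12.0 = 35.417 mL/cmH2O.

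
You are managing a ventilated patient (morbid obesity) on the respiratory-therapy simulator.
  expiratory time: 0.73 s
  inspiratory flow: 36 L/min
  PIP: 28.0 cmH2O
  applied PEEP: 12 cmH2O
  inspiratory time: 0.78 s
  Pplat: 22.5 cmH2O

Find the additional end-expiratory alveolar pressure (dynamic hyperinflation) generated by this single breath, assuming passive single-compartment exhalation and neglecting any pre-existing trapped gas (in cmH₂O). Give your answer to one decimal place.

Flow: 36 L/min ÷ 60 = 0.6 L/s.
Vt = flow × Ti = 0.6 L/s × 0.78 s × 1000 mL/L = 468.0 mL.
R = (PIP − Pplat)/V̇ = (28.0 − 22.5) / 0.6 = 5.5/0.6 = 9.167 cmH2O·s/L.
C = Vt/(Pplat − PEEP) = 468.0 / (22.5 − 12) = 468.0/10.5 = 44.571 mL/cmH2O.
τ = R × C = 9.167 × 0.04457 L/cmH2O = 0.4086 s.
Fraction remaining = e^(−Te/τ) = e^(−0.73/0.4086) = 0.1675; trapped volume = 468.0 × 0.1675 = 78.39 mL.
Additional alveolar pressure from trapping ≈ V_trapped / C = 78.39 / 44.571 = 1.759 cmH2O.

1.8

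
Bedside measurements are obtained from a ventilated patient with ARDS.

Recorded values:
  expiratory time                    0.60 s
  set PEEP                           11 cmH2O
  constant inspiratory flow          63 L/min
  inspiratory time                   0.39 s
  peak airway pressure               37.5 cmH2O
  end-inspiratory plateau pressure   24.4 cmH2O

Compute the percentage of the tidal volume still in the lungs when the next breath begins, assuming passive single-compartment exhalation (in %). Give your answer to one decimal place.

20.7

Flow: 63 L/min ÷ 60 = 1.05 L/s.
Vt = flow × Ti = 1.05 L/s × 0.39 s × 1000 mL/L = 409.5 mL.
R = (PIP − Pplat)/V̇ = (37.5 − 24.4) / 1.05 = 13.1/1.05 = 12.476 cmH2O·s/L.
C = Vt/(Pplat − PEEP) = 409.5 / (24.4 − 11) = 409.5/13.4 = 30.56 mL/cmH2O.
τ = R × C = 12.476 × 0.03056 L/cmH2O = 0.3813 s.
Fraction remaining at end-expiration = e^(−Te/τ) = e^(−0.60/0.3813) = 0.2073 → 20.73%.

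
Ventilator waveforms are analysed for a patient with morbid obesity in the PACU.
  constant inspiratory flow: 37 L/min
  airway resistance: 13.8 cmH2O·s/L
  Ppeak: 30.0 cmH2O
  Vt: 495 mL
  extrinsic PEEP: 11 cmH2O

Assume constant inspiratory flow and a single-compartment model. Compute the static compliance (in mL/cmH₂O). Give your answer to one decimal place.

47.2

Flow: 37 L/min ÷ 60 = 0.6167 L/s.
Equation of motion (constant flow): PIP = Vt/C + R·V̇ + PEEP.
Vt/C = PIP − R·V̇ − PEEP = 30.0 − 13.8×0.6167 − 11 = 30.0 − 8.51 − 11 = 10.49 cmH2O.
C = Vt / 10.49 = 495 / 10.49 = 47.188 mL/cmH2O.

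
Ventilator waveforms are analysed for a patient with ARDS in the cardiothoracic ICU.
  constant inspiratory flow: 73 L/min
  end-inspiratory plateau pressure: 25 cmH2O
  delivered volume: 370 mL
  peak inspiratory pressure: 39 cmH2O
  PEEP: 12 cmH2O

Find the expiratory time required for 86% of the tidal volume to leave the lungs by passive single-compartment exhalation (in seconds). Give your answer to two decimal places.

0.64

Flow: 73 L/min ÷ 60 = 1.2167 L/s.
R = (PIP − Pplat)/V̇ = (39 − 25) / 1.2167 = 14.0/1.2167 = 11.507 cmH2O·s/L.
C = Vt/(Pplat − PEEP) = 370.0 / (25 − 12) = 370.0/13.0 = 28.462 mL/cmH2O.
τ = R × C = 11.507 × 0.02846 L/cmH2O = 0.3275 s.
t = −τ·ln(1 − 0.86) = −0.3275·ln(0.14) = 0.6439 s.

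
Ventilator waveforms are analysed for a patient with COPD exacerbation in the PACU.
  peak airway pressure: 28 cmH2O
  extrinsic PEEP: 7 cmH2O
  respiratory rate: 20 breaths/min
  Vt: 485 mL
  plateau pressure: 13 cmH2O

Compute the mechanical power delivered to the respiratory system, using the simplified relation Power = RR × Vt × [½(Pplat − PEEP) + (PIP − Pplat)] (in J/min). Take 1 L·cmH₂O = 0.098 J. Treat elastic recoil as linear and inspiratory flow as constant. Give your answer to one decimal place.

17.1

Per-breath work = Vt × [½(Pplat−PEEP) + (PIP−Pplat)] = 0.485 × [0.5×6.0 + 15.0] = 0.485 × 18.0 = 8.73 L·cmH2O.
Power = 20 × 8.73 = 174.6 L·cmH2O/min.
× 0.098 J/(L·cmH2O) → 17.111 J/min.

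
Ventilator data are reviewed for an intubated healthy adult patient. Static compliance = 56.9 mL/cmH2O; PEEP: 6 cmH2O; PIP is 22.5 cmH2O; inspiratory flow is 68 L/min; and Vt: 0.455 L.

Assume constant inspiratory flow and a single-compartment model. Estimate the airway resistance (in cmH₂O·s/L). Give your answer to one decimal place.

Flow: 68 L/min ÷ 60 = 1.1333 L/s.
Equation of motion (constant flow): PIP = Vt/C + R·V̇ + PEEP.
R·V̇ = PIP − Vt/C − PEEP = 22.5 − 455/56.9 − 6 = 22.5 − 7.996 − 6 = 8.504 cmH2O.
R = 8.504 / 1.1333 = 7.504 cmH2O·s/L.

7.5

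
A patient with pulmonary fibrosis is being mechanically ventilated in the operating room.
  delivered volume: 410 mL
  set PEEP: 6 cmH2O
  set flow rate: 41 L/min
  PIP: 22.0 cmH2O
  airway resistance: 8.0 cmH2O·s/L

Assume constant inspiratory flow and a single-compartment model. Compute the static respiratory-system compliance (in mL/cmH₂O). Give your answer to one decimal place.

38.9

Flow: 41 L/min ÷ 60 = 0.6833 L/s.
Equation of motion (constant flow): PIP = Vt/C + R·V̇ + PEEP.
Vt/C = PIP − R·V̇ − PEEP = 22.0 − 8.0×0.6833 − 6 = 22.0 − 5.466 − 6 = 10.534 cmH2O.
C = Vt / 10.534 = 410 / 10.534 = 38.922 mL/cmH2O.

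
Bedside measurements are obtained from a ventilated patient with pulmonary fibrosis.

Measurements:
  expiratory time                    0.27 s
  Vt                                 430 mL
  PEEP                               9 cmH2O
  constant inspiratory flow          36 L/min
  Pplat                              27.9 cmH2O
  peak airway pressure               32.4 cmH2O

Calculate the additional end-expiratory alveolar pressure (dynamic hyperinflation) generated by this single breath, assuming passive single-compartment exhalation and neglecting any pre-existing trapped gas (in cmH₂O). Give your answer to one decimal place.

Flow: 36 L/min ÷ 60 = 0.6 L/s.
R = (PIP − Pplat)/V̇ = (32.4 − 27.9) / 0.6 = 4.5/0.6 = 7.5 cmH2O·s/L.
C = Vt/(Pplat − PEEP) = 430.0 / (27.9 − 9) = 430.0/18.9 = 22.751 mL/cmH2O.
τ = R × C = 7.5 × 0.02275 L/cmH2O = 0.1706 s.
Fraction remaining = e^(−Te/τ) = e^(−0.27/0.1706) = 0.2054; trapped volume = 430.0 × 0.2054 = 88.322 mL.
Additional alveolar pressure from trapping ≈ V_trapped / C = 88.322 / 22.751 = 3.882 cmH2O.

3.9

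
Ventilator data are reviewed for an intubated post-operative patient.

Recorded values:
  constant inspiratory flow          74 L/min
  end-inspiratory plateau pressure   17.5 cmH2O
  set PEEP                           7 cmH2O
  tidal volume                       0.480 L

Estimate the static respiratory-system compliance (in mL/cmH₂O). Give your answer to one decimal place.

Cstat = Vt / (Pplat − PEEP) = 480 / (17.5 − 7) = 480 / 10.5 = 45.714 mL/cmH2O.

45.7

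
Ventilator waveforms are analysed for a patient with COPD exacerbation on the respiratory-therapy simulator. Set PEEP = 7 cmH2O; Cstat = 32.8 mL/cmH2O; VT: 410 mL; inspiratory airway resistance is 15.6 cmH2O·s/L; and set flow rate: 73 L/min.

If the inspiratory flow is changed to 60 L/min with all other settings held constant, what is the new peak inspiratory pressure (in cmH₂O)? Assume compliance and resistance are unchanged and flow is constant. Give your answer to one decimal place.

35.1

Flow: 73 L/min ÷ 60 = 1.2167 L/s.
New flow: 60 L/min ÷ 60 = 1 L/s.
PIP = Vt/C + R·V̇ + PEEP (constant-flow equation of motion).
Only the resistive term changes: ΔPIP = R × ΔV̇ = 15.6 × (1 − 1.2167) = 15.6 × -0.2167 = -3.381 cmH2O.
Original PIP = 410/32.8 + 15.6×1.2167 + 7 = 38.481 cmH2O; new PIP = 38.481 + (-3.381) = 35.1 cmH2O.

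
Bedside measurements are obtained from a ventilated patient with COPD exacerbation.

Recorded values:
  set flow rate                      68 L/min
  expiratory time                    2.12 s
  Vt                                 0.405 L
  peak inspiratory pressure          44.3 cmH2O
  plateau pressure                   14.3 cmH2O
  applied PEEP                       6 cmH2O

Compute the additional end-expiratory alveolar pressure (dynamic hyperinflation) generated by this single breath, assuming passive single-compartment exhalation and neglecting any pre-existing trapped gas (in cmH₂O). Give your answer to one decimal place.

Flow: 68 L/min ÷ 60 = 1.1333 L/s.
R = (PIP − Pplat)/V̇ = (44.3 − 14.3) / 1.1333 = 30.0/1.1333 = 26.471 cmH2O·s/L.
C = Vt/(Pplat − PEEP) = 405.0 / (14.3 − 6) = 405.0/8.3 = 48.795 mL/cmH2O.
τ = R × C = 26.471 × 0.0488 L/cmH2O = 1.292 s.
Fraction remaining = e^(−Te/τ) = e^(−2.12/1.292) = 0.1938; trapped volume = 405.0 × 0.1938 = 78.489 mL.
Additional alveolar pressure from trapping ≈ V_trapped / C = 78.489 / 48.795 = 1.609 cmH2O.

1.6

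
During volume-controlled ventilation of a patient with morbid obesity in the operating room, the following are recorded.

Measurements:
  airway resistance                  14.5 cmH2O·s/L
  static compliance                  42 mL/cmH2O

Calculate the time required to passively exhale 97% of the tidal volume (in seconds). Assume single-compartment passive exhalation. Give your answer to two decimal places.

τ = R × C = 14.5 × 42 mL/cmH2O = 14.5 × 0.042 L/cmH2O = 0.609 s.
Exhaled fraction f = 1 − e^(−t/τ) → t = −τ·ln(1 − f) = −0.609·ln(0.03) = 2.135 s.

2.14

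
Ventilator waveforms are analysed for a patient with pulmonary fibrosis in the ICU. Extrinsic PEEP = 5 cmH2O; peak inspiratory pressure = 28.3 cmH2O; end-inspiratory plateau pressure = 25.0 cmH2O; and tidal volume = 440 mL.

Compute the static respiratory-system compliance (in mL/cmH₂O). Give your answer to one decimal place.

22.0

Cstat = Vt / (Pplat − PEEP) = 440 / (25.0 − 5) = 440 / 20.0 = 22.0 mL/cmH2O.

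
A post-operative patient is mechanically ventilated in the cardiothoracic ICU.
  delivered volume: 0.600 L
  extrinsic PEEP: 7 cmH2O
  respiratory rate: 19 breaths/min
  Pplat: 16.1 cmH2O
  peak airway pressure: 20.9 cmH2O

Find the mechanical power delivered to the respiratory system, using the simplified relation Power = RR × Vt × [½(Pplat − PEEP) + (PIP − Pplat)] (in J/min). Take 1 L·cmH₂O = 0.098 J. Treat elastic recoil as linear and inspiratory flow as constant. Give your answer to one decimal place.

10.4

Per-breath work = Vt × [½(Pplat−PEEP) + (PIP−Pplat)] = 0.600 × [0.5×9.1 + 4.8] = 0.600 × 9.35 = 5.61 L·cmH2O.
Power = 19 × 5.61 = 106.59 L·cmH2O/min.
× 0.098 J/(L·cmH2O) → 10.446 J/min.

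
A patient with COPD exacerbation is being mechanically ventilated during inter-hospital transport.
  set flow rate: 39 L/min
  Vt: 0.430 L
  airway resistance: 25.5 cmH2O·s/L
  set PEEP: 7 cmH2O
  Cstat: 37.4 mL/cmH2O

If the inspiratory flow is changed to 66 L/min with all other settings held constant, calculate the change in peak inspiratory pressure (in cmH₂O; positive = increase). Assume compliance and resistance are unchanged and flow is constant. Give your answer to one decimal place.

11.5

Flow: 39 L/min ÷ 60 = 0.65 L/s.
New flow: 66 L/min ÷ 60 = 1.1 L/s.
PIP = Vt/C + R·V̇ + PEEP (constant-flow equation of motion).
Only the resistive term changes: ΔPIP = R × ΔV̇ = 25.5 × (1.1 − 0.65) = 25.5 × 0.45 = 11.475 cmH2O.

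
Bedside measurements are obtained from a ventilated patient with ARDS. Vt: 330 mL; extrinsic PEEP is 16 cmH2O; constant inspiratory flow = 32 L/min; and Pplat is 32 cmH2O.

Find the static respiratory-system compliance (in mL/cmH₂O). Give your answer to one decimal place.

20.6

Cstat = Vt / (Pplat − PEEP) = 330 / (32 − 16) = 330 / 16.0 = 20.625 mL/cmH2O.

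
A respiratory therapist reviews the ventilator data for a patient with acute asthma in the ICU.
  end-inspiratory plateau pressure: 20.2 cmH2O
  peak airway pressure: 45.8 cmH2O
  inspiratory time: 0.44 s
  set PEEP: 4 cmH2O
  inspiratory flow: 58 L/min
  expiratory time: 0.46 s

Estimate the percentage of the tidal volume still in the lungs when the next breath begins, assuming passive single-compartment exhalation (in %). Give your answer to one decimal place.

51.6

Flow: 58 L/min ÷ 60 = 0.9667 L/s.
Vt = flow × Ti = 0.9667 L/s × 0.44 s × 1000 mL/L = 425.35 mL.
R = (PIP − Pplat)/V̇ = (45.8 − 20.2) / 0.9667 = 25.6/0.9667 = 26.482 cmH2O·s/L.
C = Vt/(Pplat − PEEP) = 425.35 / (20.2 − 4) = 425.35/16.2 = 26.256 mL/cmH2O.
τ = R × C = 26.482 × 0.02626 L/cmH2O = 0.6954 s.
Fraction remaining at end-expiration = e^(−Te/τ) = e^(−0.46/0.6954) = 0.5161 → 51.61%.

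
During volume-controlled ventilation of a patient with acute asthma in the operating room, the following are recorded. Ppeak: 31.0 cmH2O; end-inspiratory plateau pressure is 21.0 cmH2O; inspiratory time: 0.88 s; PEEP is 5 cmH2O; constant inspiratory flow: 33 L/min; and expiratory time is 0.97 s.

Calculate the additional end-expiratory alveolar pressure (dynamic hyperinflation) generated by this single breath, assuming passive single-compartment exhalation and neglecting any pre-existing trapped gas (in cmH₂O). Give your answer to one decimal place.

Flow: 33 L/min ÷ 60 = 0.55 L/s.
Vt = flow × Ti = 0.55 L/s × 0.88 s × 1000 mL/L = 484.0 mL.
R = (PIP − Pplat)/V̇ = (31.0 − 21.0) / 0.55 = 10.0/0.55 = 18.182 cmH2O·s/L.
C = Vt/(Pplat − PEEP) = 484.0 / (21.0 − 5) = 484.0/16.0 = 30.25 mL/cmH2O.
τ = R × C = 18.182 × 0.03025 L/cmH2O = 0.55 s.
Fraction remaining = e^(−Te/τ) = e^(−0.97/0.55) = 0.1714; trapped volume = 484.0 × 0.1714 = 82.958 mL.
Additional alveolar pressure from trapping ≈ V_trapped / C = 82.958 / 30.25 = 2.742 cmH2O.

2.7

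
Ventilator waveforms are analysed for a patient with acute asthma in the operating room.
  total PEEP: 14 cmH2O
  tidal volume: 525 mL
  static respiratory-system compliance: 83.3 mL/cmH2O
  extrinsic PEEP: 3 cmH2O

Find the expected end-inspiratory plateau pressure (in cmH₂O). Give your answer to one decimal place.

End-expiratory occlusion gives total PEEP = 14 cmH2O (intrinsic PEEP = 14 − 3 = 11). Use total PEEP for the elastic gradient.
Pplat = PEEPtotal + Vt / Cstat = 14 + 525 / 83.3 = 14 + 6.303 = 20.303 cmH2O.

20.3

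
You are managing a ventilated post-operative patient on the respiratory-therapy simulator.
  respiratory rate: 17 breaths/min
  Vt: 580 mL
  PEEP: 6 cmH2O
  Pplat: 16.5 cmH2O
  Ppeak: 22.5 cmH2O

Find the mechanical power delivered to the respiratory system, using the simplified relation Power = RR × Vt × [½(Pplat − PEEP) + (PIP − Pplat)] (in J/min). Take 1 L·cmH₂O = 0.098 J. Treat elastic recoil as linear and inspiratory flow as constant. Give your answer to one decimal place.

Per-breath work = Vt × [½(Pplat−PEEP) + (PIP−Pplat)] = 0.580 × [0.5×10.5 + 6.0] = 0.580 × 11.25 = 6.525 L·cmH2O.
Power = 17 × 6.525 = 110.93 L·cmH2O/min.
× 0.098 J/(L·cmH2O) → 10.871 J/min.

10.9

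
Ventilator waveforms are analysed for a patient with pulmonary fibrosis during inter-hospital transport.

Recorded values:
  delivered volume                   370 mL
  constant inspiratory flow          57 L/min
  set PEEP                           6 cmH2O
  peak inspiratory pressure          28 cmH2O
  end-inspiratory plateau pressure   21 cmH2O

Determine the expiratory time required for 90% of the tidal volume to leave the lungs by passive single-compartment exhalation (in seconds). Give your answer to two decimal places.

0.42

Flow: 57 L/min ÷ 60 = 0.95 L/s.
R = (PIP − Pplat)/V̇ = (28 − 21) / 0.95 = 7.0/0.95 = 7.368 cmH2O·s/L.
C = Vt/(Pplat − PEEP) = 370.0 / (21 − 6) = 370.0/15.0 = 24.667 mL/cmH2O.
τ = R × C = 7.368 × 0.02467 L/cmH2O = 0.1818 s.
t = −τ·ln(1 − 0.90) = −0.1818·ln(0.1) = 0.4186 s.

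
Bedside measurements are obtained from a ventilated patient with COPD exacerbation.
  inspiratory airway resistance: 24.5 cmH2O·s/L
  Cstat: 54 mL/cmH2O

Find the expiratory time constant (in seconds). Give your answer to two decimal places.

τ = R × C = 24.5 × 54 mL/cmH2O = 24.5 × 0.054 L/cmH2O = 1.323 s.

1.32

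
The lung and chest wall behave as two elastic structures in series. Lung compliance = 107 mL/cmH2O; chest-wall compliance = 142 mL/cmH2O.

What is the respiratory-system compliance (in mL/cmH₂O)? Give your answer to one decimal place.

Lung and chest wall are elastances in series: 1/Crs = 1/CL + 1/Ccw.
1/Crs = 1/107 + 1/142 = 0.01639.
Crs = 61.013 mL/cmH2O.

61.0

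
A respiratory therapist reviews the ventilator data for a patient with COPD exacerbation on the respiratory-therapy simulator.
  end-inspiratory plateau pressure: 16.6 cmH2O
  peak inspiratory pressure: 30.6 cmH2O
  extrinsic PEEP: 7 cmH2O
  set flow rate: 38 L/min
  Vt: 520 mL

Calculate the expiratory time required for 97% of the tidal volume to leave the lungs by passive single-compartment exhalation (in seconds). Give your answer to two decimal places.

4.20

Flow: 38 L/min ÷ 60 = 0.6333 L/s.
R = (PIP − Pplat)/V̇ = (30.6 − 16.6) / 0.6333 = 14.0/0.6333 = 22.106 cmH2O·s/L.
C = Vt/(Pplat − PEEP) = 520.0 / (16.6 − 7) = 520.0/9.6 = 54.167 mL/cmH2O.
τ = R × C = 22.106 × 0.05417 L/cmH2O = 1.197 s.
t = −τ·ln(1 − 0.97) = −1.197·ln(0.03) = 4.197 s.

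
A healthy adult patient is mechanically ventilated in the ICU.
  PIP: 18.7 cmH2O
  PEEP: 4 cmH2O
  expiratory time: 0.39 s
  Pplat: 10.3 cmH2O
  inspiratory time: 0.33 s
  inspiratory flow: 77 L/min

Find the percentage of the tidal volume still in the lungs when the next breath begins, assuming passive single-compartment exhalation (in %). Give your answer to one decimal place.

Flow: 77 L/min ÷ 60 = 1.2833 L/s.
Vt = flow × Ti = 1.2833 L/s × 0.33 s × 1000 mL/L = 423.49 mL.
R = (PIP − Pplat)/V̇ = (18.7 − 10.3) / 1.2833 = 8.4/1.2833 = 6.546 cmH2O·s/L.
C = Vt/(Pplat − PEEP) = 423.49 / (10.3 − 4) = 423.49/6.3 = 67.221 mL/cmH2O.
τ = R × C = 6.546 × 0.06722 L/cmH2O = 0.44 s.
Fraction remaining at end-expiration = e^(−Te/τ) = e^(−0.39/0.44) = 0.4122 → 41.22%.

41.2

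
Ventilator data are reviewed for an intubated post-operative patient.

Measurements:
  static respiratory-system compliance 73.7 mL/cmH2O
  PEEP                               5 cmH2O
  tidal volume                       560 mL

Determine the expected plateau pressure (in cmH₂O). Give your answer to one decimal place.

Pplat = PEEP + Vt / Cstat = 5 + 560 / 73.7 = 5 + 7.598 = 12.598 cmH2O.

12.6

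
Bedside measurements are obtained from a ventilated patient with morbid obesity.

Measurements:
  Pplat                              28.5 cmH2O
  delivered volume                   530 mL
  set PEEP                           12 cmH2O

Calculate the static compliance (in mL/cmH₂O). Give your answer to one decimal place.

32.1

Cstat = Vt / (Pplat − PEEP) = 530 / (28.5 − 12) = 530 / 16.5 = 32.121 mL/cmH2O.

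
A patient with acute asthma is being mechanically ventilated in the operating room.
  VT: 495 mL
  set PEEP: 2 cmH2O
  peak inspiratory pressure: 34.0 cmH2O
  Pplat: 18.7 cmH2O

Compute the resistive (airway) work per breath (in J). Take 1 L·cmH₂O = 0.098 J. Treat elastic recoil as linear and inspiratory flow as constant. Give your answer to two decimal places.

0.74

With constant inspiratory flow the resistive pressure is constant at PIP − Pplat = 34.0 − 18.7 = 15.3 cmH2O, so resistive work = 15.3 × 0.495 = 7.574 L·cmH2O.
× 0.098 J/(L·cmH2O) → 0.7423 J.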